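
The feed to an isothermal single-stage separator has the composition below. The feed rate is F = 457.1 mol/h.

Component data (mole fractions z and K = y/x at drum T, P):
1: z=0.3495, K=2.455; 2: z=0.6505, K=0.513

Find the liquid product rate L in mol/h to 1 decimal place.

Newton iteration, ψ⁰ = 0.5:
  ψ = 0.5000: g = -0.12439, g' = -0.5175 → ψ = 0.2596
  ψ = 0.2596: g = 0.00644, g' = -0.5920 → ψ = 0.2705
  ψ = 0.2705: g = 0.00003, g' = -0.5856 → ψ = 0.2706
Converged at ψ = 0.2706.
Then V = ψ·F = 0.2706·457.1 = 123.7 mol/h and L = F − V = 333.4 mol/h.

L = 333.4 mol/h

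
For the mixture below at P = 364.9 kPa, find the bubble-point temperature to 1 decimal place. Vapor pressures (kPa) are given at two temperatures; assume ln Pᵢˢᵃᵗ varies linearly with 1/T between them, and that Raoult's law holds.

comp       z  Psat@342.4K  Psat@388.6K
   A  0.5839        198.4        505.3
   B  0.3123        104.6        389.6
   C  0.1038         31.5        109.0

T = 380.8 K

Bubble-point temperature: ΣzᵢPᵢˢᵃᵗ(T) = P. Interpolate ln Pᵢˢᵃᵗ = aᵢ + bᵢ/T.
  T = 342.4 K: ΣzᵢPᵢˢᵃᵗ = 151.78 kPa
  T = 388.6 K: ΣzᵢPᵢˢᵃᵗ = 428.03 kPa
  T = 365.5 K: ΣzᵢPᵢˢᵃᵗ = 262.47 kPa
  T = 377.1 K: ΣzᵢPᵢˢᵃᵗ = 337.79 kPa
  T = 382.9 K: ΣzᵢPᵢˢᵃᵗ = 381.24 kPa
  T = 380.0 K: ΣzᵢPᵢˢᵃᵗ = 359.00 kPa
Interpolating between 380.0 K and 382.9 K gives T ≈ 380.8 K.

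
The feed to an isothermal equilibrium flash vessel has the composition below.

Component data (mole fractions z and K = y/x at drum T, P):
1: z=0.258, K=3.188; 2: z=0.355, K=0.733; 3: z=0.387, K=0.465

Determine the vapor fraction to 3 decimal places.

ψ = 0.286

Let ψ = V/F and solve Σ zᵢ(Kᵢ−1)/(1+ψ(Kᵢ−1)) = 0.
Feasibility: ΣzᵢKᵢ = 1.263, Σzᵢ/Kᵢ = 1.397 — both > 1, two phases present.
Iterate (Newton) starting at ψ = 0.5:
  ψ = 0.500: g = -0.1225, g' = -0.522 → ψ = 0.265
  ψ = 0.265: g = 0.0139, g' = -0.674 → ψ = 0.286
Converged at ψ = 0.286.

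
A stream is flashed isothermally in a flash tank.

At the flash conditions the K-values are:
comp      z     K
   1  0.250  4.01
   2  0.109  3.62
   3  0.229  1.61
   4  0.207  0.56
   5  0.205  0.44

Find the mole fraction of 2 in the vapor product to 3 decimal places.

Material balance + equilibrium reduce to Σ zᵢ(Kᵢ−1)/(1+ψ(Kᵢ−1)) = 0.
Feasibility: ΣzᵢKᵢ = 1.972, Σzᵢ/Kᵢ = 1.070 — both > 1, two phases present.
Newton–Raphson from ψ = 0.5:
  ψ = 0.500: g = 0.2549, g' = -0.741 → ψ = 0.844
  ψ = 0.844: g = 0.0312, g' = -0.623 → ψ = 0.894
Converged at ψ = 0.894.
Compositions from xᵢ = zᵢ/(1+ψ(Kᵢ−1)), yᵢ = Kᵢxᵢ:
  1: x = 0.068, y = 0.272
  2: x = 0.033, y = 0.118
  3: x = 0.148, y = 0.239
  4: x = 0.341, y = 0.191
  5: x = 0.410, y = 0.181

y_2 = 0.118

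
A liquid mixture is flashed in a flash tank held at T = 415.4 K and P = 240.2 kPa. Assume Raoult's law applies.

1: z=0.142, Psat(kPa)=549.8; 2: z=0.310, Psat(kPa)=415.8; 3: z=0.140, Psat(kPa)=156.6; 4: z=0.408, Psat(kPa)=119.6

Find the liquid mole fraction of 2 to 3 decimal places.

x_2 = 0.246

Raoult's law: Kᵢ = Pᵢˢᵃᵗ/P = Pᵢˢᵃᵗ/240.2.
  K_1 = 549.8/240.2 = 2.28893, K_2 = 415.8/240.2 = 1.73106, K_3 = 156.6/240.2 = 0.65196, K_4 = 119.6/240.2 = 0.49792
Newton–Raphson from V/F = 0.69:
  V/F = 0.690: g = -0.1300, g' = -0.409 → V/F = 0.372
  V/F = 0.372: g = -0.0061, g' = -0.388 → V/F = 0.357
Converged at V/F = 0.357.
Compositions from xᵢ = zᵢ/(1+V/F(Kᵢ−1)), yᵢ = Kᵢxᵢ:
  1: x = 0.097, y = 0.223
  2: x = 0.246, y = 0.426
  3: x = 0.160, y = 0.104
  4: x = 0.497, y = 0.247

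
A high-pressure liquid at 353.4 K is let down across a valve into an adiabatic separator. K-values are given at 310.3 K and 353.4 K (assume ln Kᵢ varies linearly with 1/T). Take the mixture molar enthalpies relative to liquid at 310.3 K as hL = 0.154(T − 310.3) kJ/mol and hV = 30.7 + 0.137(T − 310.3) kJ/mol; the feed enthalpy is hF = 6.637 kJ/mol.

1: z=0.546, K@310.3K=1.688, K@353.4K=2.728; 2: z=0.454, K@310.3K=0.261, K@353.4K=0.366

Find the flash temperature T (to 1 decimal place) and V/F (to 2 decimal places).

Adiabatic flash: solve Rachford–Rice at each trial T, then check hF = ψ·hV(T) + (1−ψ)·hL(T).
  T = 310.3 K: K = (1.688, 0.261), RR gives ψ = 0.079, H_out = 2.424 kJ/mol
  T = 353.4 K: K = (2.728, 0.366), RR gives ψ = 0.598, H_out = 24.572 kJ/mol
  T = 331.9 K: K = (2.181, 0.313), RR gives ψ = 0.410, H_out = 15.758 kJ/mol
  T = 321.1 K: K = (1.927, 0.287), RR gives ψ = 0.275, H_out = 10.069 kJ/mol
  T = 315.7 K: K = (1.806, 0.274), RR gives ψ = 0.188, H_out = 6.590 kJ/mol
  T = 318.4 K: K = (1.866, 0.280), RR gives ψ = 0.234, H_out = 8.400 kJ/mol
  T = 317.0 K: K = (1.834, 0.277), RR gives ψ = 0.211, H_out = 7.481 kJ/mol
Linear interpolation between T = 315.7 (H_out = 6.590) and T = 317.0 (H_out = 7.481) on hF = 6.637 gives T ≈ 315.8 K, at which ψ = 0.19.

T = 315.8 K, V/F = 0.19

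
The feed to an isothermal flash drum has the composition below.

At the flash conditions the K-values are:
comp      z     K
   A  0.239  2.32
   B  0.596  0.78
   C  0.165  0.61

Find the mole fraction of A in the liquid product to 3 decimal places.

x_A = 0.164

Iterate (Newton) starting at β = 0.5:
  β = 0.500: g = -0.0372, g' = -0.226 → β = 0.336
  β = 0.336: g = 0.0030, g' = -0.267 → β = 0.347
Converged at β = 0.347.
Compositions from xᵢ = zᵢ/(1+β(Kᵢ−1)), yᵢ = Kᵢxᵢ:
  A: x = 0.164, y = 0.380
  B: x = 0.645, y = 0.503
  C: x = 0.191, y = 0.116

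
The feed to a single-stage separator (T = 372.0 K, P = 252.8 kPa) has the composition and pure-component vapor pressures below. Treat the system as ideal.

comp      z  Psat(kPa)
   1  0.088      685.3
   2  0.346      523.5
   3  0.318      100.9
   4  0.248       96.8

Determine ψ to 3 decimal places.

ψ = 0.238

Raoult's law: Kᵢ = Pᵢˢᵃᵗ/P = Pᵢˢᵃᵗ/252.8.
  K_1 = 685.3/252.8 = 2.71084, K_2 = 523.5/252.8 = 2.07081, K_3 = 100.9/252.8 = 0.39913, K_4 = 96.8/252.8 = 0.38291
Let ψ = V/F and solve Σ zᵢ(Kᵢ−1)/(1+ψ(Kᵢ−1)) = 0.
Feasibility: ΣzᵢKᵢ = 1.177, Σzᵢ/Kᵢ = 1.644 — both > 1, two phases present.
Newton iteration, ψ⁰ = 0.68:
  ψ = 0.680: g = -0.3028, g' = -0.796 → ψ = 0.300
  ψ = 0.300: g = -0.0409, g' = -0.653 → ψ = 0.237
  ψ = 0.237: g = 0.0004, g' = -0.668 → ψ = 0.238
Converged at ψ = 0.238.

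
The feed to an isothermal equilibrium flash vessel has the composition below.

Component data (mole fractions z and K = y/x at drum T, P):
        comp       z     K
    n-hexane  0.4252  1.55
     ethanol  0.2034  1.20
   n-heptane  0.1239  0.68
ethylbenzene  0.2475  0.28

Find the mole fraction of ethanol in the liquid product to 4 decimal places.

Material balance + equilibrium reduce to Σ zᵢ(Kᵢ−1)/(1+ψ(Kᵢ−1)) = 0.
Feasibility: ΣzᵢKᵢ = 1.0567, Σzᵢ/Kᵢ = 1.5100 — both > 1, two phases present.
Newton iteration, ψ⁰ = 0.5:
  ψ = 0.5000: g = -0.10524, g' = -0.4171 → ψ = 0.2477
  ψ = 0.2477: g = -0.01535, g' = -0.3120 → ψ = 0.1985
  ψ = 0.1985: g = -0.00028, g' = -0.3012 → ψ = 0.1976
Converged at ψ = 0.1976.
Compositions from xᵢ = zᵢ/(1+ψ(Kᵢ−1)), yᵢ = Kᵢxᵢ:
  n-hexane: x = 0.3835, y = 0.5945
  ethanol: x = 0.1957, y = 0.2348
  n-heptane: x = 0.1323, y = 0.0899
  ethylbenzene: x = 0.2885, y = 0.0808

x_ethanol = 0.1957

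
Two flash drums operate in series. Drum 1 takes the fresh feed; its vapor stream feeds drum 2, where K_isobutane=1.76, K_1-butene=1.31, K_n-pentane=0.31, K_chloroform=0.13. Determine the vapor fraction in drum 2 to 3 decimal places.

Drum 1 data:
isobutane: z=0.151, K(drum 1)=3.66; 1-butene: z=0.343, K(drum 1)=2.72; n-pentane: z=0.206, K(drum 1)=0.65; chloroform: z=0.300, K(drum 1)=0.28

V/F (drum 2) = 0.195

Drum 1:
Let ψ₁ = V/F and solve Σ zᵢ(Kᵢ−1)/(1+ψ₁(Kᵢ−1)) = 0.
Feasibility: ΣzᵢKᵢ = 1.704, Σzᵢ/Kᵢ = 1.556 — both > 1, two phases present.
Iterate (Newton) starting at ψ₁ = 0.46:
  ψ₁ = 0.460: g = 0.1011, g' = -0.916 → ψ₁ = 0.570
  ψ₁ = 0.570: g = 0.0008, g' = -0.914 → ψ₁ = 0.571
Converged at ψ₁ = 0.571.
Drum-1 compositions:
  isobutane: x = 0.060, y = 0.219
  1-butene: x = 0.173, y = 0.471
  n-pentane: x = 0.257, y = 0.167
  chloroform: x = 0.510, y = 0.143
Drum-2 feed = drum-1 vapor: z₂ = (0.2194, 0.4706, 0.1674, 0.1427).
Drum 2:
Material balance + equilibrium reduce to Σ zᵢ(Kᵢ−1)/(1+ψ₂(Kᵢ−1)) = 0.
Feasibility: ΣzᵢKᵢ = 1.073, Σzᵢ/Kᵢ = 2.121 — both > 1, two phases present.
Iterate (Newton) starting at ψ₂ = 0.44:
  ψ₂ = 0.440: g = -0.1136, g' = -0.554 → ψ₂ = 0.235
  ψ₂ = 0.235: g = -0.0164, g' = -0.415 → ψ₂ = 0.195
Converged at ψ₂ = 0.195.
  isobutane: x = 0.191, y = 0.336
  1-butene: x = 0.444, y = 0.581
  n-pentane: x = 0.193, y = 0.060
  chloroform: x = 0.172, y = 0.022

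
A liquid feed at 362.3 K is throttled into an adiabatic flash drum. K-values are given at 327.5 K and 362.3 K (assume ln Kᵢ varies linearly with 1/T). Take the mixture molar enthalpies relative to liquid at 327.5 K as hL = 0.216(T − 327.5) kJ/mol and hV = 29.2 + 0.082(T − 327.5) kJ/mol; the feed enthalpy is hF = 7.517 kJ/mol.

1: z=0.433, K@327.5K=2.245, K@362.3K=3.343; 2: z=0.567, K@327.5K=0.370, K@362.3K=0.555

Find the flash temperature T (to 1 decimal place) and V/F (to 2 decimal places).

T = 328.7 K, V/F = 0.25

Adiabatic flash: solve Rachford–Rice at each trial T, then check hF = ψ·hV(T) + (1−ψ)·hL(T).
  T = 327.5 K: K = (2.245, 0.370), RR gives ψ = 0.232, H_out = 6.771 kJ/mol
  T = 362.3 K: K = (3.343, 0.555), RR gives ψ = 0.731, H_out = 25.454 kJ/mol
  T = 344.9 K: K = (2.767, 0.458), RR gives ψ = 0.478, H_out = 16.595 kJ/mol
  T = 336.2 K: K = (2.499, 0.413), RR gives ψ = 0.359, H_out = 11.946 kJ/mol
  T = 331.9 K: K = (2.372, 0.391), RR gives ψ = 0.298, H_out = 9.477 kJ/mol
  T = 329.7 K: K = (2.308, 0.381), RR gives ψ = 0.266, H_out = 8.150 kJ/mol
Linear interpolation between T = 327.5 (H_out = 6.771) and T = 329.7 (H_out = 8.150) on hF = 7.517 gives T ≈ 328.7 K, at which ψ = 0.25.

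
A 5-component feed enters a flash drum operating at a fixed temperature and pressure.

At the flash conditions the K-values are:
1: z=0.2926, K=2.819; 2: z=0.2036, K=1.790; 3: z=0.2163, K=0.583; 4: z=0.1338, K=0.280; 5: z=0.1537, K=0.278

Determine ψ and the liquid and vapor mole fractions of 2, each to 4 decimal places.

Rachford–Rice: g(ψ) = Σ zᵢ(Kᵢ−1)/(1+ψ(Kᵢ−1)) = 0.
Feasibility: ΣzᵢKᵢ = 1.3956, Σzᵢ/Kᵢ = 1.6193 — both > 1, two phases present.
Newton–Raphson from ψ = 0.5:
  ψ = 0.5000: g = -0.04411, g' = -0.7564 → ψ = 0.4417
  ψ = 0.4417: g = -0.00038, g' = -0.7459 → ψ = 0.4412
Converged at ψ = 0.4412.
Compositions from xᵢ = zᵢ/(1+ψ(Kᵢ−1)), yᵢ = Kᵢxᵢ:
  1: x = 0.1623, y = 0.4576
  2: x = 0.1510, y = 0.2703
  3: x = 0.2651, y = 0.1545
  4: x = 0.1961, y = 0.0549
  5: x = 0.2255, y = 0.0627

ψ = 0.4412, x_2 = 0.1510, y_2 = 0.2703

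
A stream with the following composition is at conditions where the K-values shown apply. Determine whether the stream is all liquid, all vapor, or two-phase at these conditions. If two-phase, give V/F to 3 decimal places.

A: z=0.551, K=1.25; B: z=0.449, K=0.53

all liquid

ΣzᵢKᵢ = 0.927; Σzᵢ/Kᵢ = 1.288.
Since ΣzᵢKᵢ < 1 the mixture is below its bubble point — single liquid phase.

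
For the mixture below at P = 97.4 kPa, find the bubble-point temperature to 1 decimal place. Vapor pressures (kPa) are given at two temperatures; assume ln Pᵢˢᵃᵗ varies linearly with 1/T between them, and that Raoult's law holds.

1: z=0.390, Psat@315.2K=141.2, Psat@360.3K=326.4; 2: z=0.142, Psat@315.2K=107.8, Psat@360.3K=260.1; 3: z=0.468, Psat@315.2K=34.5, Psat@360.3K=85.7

Bubble-point temperature: ΣzᵢPᵢˢᵃᵗ(T) = P. Interpolate ln Pᵢˢᵃᵗ = aᵢ + bᵢ/T.
  T = 315.2 K: ΣzᵢPᵢˢᵃᵗ = 86.52 kPa
  T = 360.3 K: ΣzᵢPᵢˢᵃᵗ = 204.34 kPa
  T = 337.8 K: ΣzᵢPᵢˢᵃᵗ = 136.95 kPa
  T = 326.5 K: ΣzᵢPᵢˢᵃᵗ = 109.72 kPa
  T = 320.9 K: ΣzᵢPᵢˢᵃᵗ = 97.74 kPa
  T = 318.0 K: ΣzᵢPᵢˢᵃᵗ = 91.91 kPa
Interpolating between 318.0 K and 320.9 K gives T ≈ 320.7 K.

T = 320.7 K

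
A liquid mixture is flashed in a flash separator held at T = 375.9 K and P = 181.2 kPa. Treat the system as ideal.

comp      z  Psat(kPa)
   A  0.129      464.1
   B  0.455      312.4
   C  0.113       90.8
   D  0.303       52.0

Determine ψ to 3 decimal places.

ψ = 0.411

Raoult's law: Kᵢ = Pᵢˢᵃᵗ/P = Pᵢˢᵃᵗ/181.2.
  K_A = 464.1/181.2 = 2.56126, K_B = 312.4/181.2 = 1.72406, K_C = 90.8/181.2 = 0.50110, K_D = 52.0/181.2 = 0.28698
Let ψ = V/F and solve Σ zᵢ(Kᵢ−1)/(1+ψ(Kᵢ−1)) = 0.
Check two-phase: ΣzᵢKᵢ = 1.258 > 1 and Σzᵢ/Kᵢ = 1.596 > 1, so g(0) = 0.258 > 0 and g(1) = -0.596 < 0.
Newton–Raphson from ψ = 0.39:
  ψ = 0.390: g = 0.0128, g' = -0.605 → ψ = 0.411
Converged at ψ = 0.411.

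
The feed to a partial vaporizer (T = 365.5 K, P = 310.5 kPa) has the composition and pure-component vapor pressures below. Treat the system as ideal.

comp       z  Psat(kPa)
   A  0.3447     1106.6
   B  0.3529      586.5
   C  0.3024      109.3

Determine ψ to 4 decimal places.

Raoult's law: Kᵢ = Pᵢˢᵃᵗ/P = Pᵢˢᵃᵗ/310.5.
  K_A = 1106.6/310.5 = 3.563929, K_B = 586.5/310.5 = 1.888889, K_C = 109.3/310.5 = 0.352013
Material balance + equilibrium reduce to Σ zᵢ(Kᵢ−1)/(1+ψ(Kᵢ−1)) = 0.
Check two-phase: ΣzᵢKᵢ = 2.0015 > 1 and Σzᵢ/Kᵢ = 1.1426 > 1, so g(0) = 1.0015 > 0 and g(1) = -0.1426 < 0.
Iterate (Newton) starting at ψ = 0.5:
  ψ = 0.5000: g = 0.31460, g' = -0.8466 → ψ = 0.8716
  ψ = 0.8716: g = -0.00025, g' = -0.9754 → ψ = 0.8713
Converged at ψ = 0.8713.

ψ = 0.8713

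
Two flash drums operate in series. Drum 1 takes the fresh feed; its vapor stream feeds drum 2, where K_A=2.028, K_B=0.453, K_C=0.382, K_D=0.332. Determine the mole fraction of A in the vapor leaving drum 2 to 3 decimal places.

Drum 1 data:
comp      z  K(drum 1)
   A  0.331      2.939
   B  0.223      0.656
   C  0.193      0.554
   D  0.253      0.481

y_A (drum 2) = 0.755

Drum 1:
Rachford–Rice: g(ψ₁) = Σ zᵢ(Kᵢ−1)/(1+ψ₁(Kᵢ−1)) = 0.
Check two-phase: ΣzᵢKᵢ = 1.348 > 1 and Σzᵢ/Kᵢ = 1.327 > 1, so g(0) = 0.348 > 0 and g(1) = -0.327 < 0.
Newton iteration, ψ₁⁰ = 0.5:
  ψ₁ = 0.500: g = -0.0549, g' = -0.547 → ψ₁ = 0.400
  ψ₁ = 0.400: g = 0.0022, g' = -0.596 → ψ₁ = 0.403
Converged at ψ₁ = 0.403.
Drum-1 compositions:
  A: x = 0.186, y = 0.546
  B: x = 0.259, y = 0.170
  C: x = 0.235, y = 0.130
  D: x = 0.320, y = 0.154
Drum-2 feed = drum-1 vapor: z₂ = (0.5458, 0.1699, 0.1304, 0.1539).
Drum 2:
Material balance + equilibrium reduce to Σ zᵢ(Kᵢ−1)/(1+ψ₂(Kᵢ−1)) = 0.
Feasibility: ΣzᵢKᵢ = 1.285, Σzᵢ/Kᵢ = 1.449 — both > 1, two phases present.
Newton iteration, ψ₂⁰ = 0.47:
  ψ₂ = 0.470: g = -0.0102, g' = -0.599 → ψ₂ = 0.453
Converged at ψ₂ = 0.453.
  A: x = 0.372, y = 0.755
  B: x = 0.226, y = 0.102
  C: x = 0.181, y = 0.069
  D: x = 0.221, y = 0.073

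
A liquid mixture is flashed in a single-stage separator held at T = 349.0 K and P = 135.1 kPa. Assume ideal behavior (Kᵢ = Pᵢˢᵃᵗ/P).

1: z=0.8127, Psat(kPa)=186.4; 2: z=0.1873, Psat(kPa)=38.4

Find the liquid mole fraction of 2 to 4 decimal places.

x_2 = 0.3466

Raoult's law: Kᵢ = Pᵢˢᵃᵗ/P = Pᵢˢᵃᵗ/135.1.
  K_1 = 186.4/135.1 = 1.379719, K_2 = 38.4/135.1 = 0.284234
Newton iteration, β⁰ = 0.5:
  β = 0.5000: g = 0.05057, g' = -0.3155 → β = 0.6603
  β = 0.6603: g = -0.00747, g' = -0.4199 → β = 0.6425
  β = 0.6425: g = -0.00014, g' = -0.4047 → β = 0.6422
Converged at β = 0.6422.
Compositions from xᵢ = zᵢ/(1+β(Kᵢ−1)), yᵢ = Kᵢxᵢ:
  1: x = 0.6534, y = 0.9015
  2: x = 0.3466, y = 0.0985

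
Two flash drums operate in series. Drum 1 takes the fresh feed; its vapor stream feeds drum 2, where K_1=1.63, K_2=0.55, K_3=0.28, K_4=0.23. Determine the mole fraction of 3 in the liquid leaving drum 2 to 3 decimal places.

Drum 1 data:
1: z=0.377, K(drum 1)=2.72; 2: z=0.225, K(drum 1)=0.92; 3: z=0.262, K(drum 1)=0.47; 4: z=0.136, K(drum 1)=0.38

x_3 (drum 2) = 0.192

Drum 1:
Let ψ₁ = V/F and solve Σ zᵢ(Kᵢ−1)/(1+ψ₁(Kᵢ−1)) = 0.
Feasibility: ΣzᵢKᵢ = 1.407, Σzᵢ/Kᵢ = 1.299 — both > 1, two phases present.
Newton iteration, ψ₁⁰ = 0.5:
  ψ₁ = 0.500: g = 0.0187, g' = -0.570 → ψ₁ = 0.533
Converged at ψ₁ = 0.533.
Drum-1 compositions:
  1: x = 0.197, y = 0.535
  2: x = 0.235, y = 0.216
  3: x = 0.365, y = 0.172
  4: x = 0.203, y = 0.077
Drum-2 feed = drum-1 vapor: z₂ = (0.5350, 0.2162, 0.1716, 0.0772).
Drum 2:
Newton–Raphson from ψ₂ = 0.5:
  ψ₂ = 0.500: g = -0.1590, g' = -0.534 → ψ₂ = 0.202
  ψ₂ = 0.202: g = -0.0231, g' = -0.406 → ψ₂ = 0.145
Converged at ψ₂ = 0.145.
  1: x = 0.490, y = 0.799
  2: x = 0.231, y = 0.127
  3: x = 0.192, y = 0.054
  4: x = 0.087, y = 0.020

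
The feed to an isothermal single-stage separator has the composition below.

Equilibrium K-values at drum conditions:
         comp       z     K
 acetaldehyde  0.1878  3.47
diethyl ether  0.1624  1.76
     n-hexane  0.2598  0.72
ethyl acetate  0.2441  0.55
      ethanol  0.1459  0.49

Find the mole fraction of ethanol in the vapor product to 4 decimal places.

Rachford–Rice: g(β) = Σ zᵢ(Kᵢ−1)/(1+β(Kᵢ−1)) = 0.
Check two-phase: ΣzᵢKᵢ = 1.3303 > 1 and Σzᵢ/Kᵢ = 1.2488 > 1, so g(0) = 0.3303 > 0 and g(1) = -0.2488 < 0.
Iterate (Newton) starting at β = 0.5:
  β = 0.5000: g = -0.02922, g' = -0.4568 → β = 0.4360
  β = 0.4360: g = 0.00082, g' = -0.4842 → β = 0.4377
Converged at β = 0.4377.
Compositions from xᵢ = zᵢ/(1+β(Kᵢ−1)), yᵢ = Kᵢxᵢ:
  acetaldehyde: x = 0.0902, y = 0.3131
  diethyl ether: x = 0.1219, y = 0.2145
  n-hexane: x = 0.2961, y = 0.2132
  ethyl acetate: x = 0.3040, y = 0.1672
  ethanol: x = 0.1878, y = 0.0920

y_ethanol = 0.0920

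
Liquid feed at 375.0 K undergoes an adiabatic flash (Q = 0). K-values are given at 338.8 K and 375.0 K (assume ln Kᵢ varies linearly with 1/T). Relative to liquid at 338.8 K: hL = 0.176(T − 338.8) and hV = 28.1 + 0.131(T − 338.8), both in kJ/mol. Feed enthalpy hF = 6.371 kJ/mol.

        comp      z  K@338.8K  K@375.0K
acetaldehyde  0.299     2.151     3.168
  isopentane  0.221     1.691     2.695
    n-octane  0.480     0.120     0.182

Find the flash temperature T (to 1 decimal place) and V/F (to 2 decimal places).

Adiabatic flash: solve Rachford–Rice at each trial T, then check hF = ψ·hV(T) + (1−ψ)·hL(T).
  T = 338.8 K: K = (2.151, 1.691, 0.120), RR gives ψ = 0.086, H_out = 2.427 kJ/mol
  T = 375.0 K: K = (3.168, 2.695, 0.182), RR gives ψ = 0.390, H_out = 16.699 kJ/mol
  T = 356.9 K: K = (2.636, 2.160, 0.149), RR gives ψ = 0.274, H_out = 10.660 kJ/mol
  T = 347.9 K: K = (2.389, 1.919, 0.134), RR gives ψ = 0.194, H_out = 6.975 kJ/mol
  T = 343.4 K: K = (2.270, 1.804, 0.127), RR gives ψ = 0.145, H_out = 4.856 kJ/mol
  T = 345.6 K: K = (2.328, 1.860, 0.131), RR gives ψ = 0.170, H_out = 5.920 kJ/mol
Linear interpolation between T = 345.6 (H_out = 5.920) and T = 347.9 (H_out = 6.975) on hF = 6.371 gives T ≈ 346.6 K, at which ψ = 0.18.

T = 346.6 K, V/F = 0.18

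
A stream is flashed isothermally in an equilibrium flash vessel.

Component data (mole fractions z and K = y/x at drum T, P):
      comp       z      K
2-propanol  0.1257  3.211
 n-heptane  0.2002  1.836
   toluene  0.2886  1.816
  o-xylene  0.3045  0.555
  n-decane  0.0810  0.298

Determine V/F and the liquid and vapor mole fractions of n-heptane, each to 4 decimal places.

V/F = 0.8055, x_n-heptane = 0.1196, y_n-heptane = 0.2197

Rachford–Rice: g(V/F) = Σ zᵢ(Kᵢ−1)/(1+V/F(Kᵢ−1)) = 0.
Feasibility: ΣzᵢKᵢ = 1.4884, Σzᵢ/Kᵢ = 1.1276 — both > 1, two phases present.
Iterate (Newton) starting at V/F = 0.39:
  V/F = 0.3900: g = 0.21184, g' = -0.5313 → V/F = 0.7887
  V/F = 0.7887: g = 0.00925, g' = -0.5471 → V/F = 0.8056
  V/F = 0.8056: g = -0.00009, g' = -0.5574 → V/F = 0.8055
Converged at V/F = 0.8055.
Compositions from xᵢ = zᵢ/(1+V/F(Kᵢ−1)), yᵢ = Kᵢxᵢ:
  2-propanol: x = 0.0452, y = 0.1451
  n-heptane: x = 0.1196, y = 0.2197
  toluene: x = 0.1741, y = 0.3162
  o-xylene: x = 0.4746, y = 0.2634
  n-decane: x = 0.1864, y = 0.0555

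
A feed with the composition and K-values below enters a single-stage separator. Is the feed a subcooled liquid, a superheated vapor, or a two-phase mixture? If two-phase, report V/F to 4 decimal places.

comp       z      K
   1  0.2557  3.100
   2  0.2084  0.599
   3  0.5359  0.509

ΣzᵢKᵢ = 1.1903; Σzᵢ/Kᵢ = 1.4832.
Both exceed 1, so a two-phase solution exists.
Material balance + equilibrium reduce to Σ zᵢ(Kᵢ−1)/(1+ψ(Kᵢ−1)) = 0.
Newton–Raphson from ψ = 0.5:
  ψ = 0.5000: g = -0.19133, g' = -0.5477 → ψ = 0.1507
  ψ = 0.1507: g = 0.03482, g' = -0.8393 → ψ = 0.1921
  ψ = 0.1921: g = 0.00151, g' = -0.7693 → ψ = 0.1941
Converged at ψ = 0.1941.

two-phase, V/F = 0.1941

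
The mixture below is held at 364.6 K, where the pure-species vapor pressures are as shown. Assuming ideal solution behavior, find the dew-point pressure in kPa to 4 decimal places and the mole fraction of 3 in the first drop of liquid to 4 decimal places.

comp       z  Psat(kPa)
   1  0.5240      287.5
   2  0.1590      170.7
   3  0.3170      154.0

Pdew = 207.7918 kPa, x_3 = 0.4277

At the dew point ψ → 1, so Σzᵢ/Kᵢ = 1 with Kᵢ = Pᵢˢᵃᵗ/P ⇒ 1/P = Σzᵢ/Pᵢˢᵃᵗ.
1/P = 0.5240/287.5 + 0.1590/170.7 + 0.3170/154.0 = 0.0048125 ⇒ P = 207.7918 kPa
xᵢ = zᵢP/Pᵢˢᵃᵗ ⇒ x_3 = 0.3170·207.7918/154.0 = 0.4277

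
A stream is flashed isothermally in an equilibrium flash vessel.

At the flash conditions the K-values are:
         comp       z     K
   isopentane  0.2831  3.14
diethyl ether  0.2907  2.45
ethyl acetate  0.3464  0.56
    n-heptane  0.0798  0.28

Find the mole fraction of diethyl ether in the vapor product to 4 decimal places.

Material balance + equilibrium reduce to Σ zᵢ(Kᵢ−1)/(1+ψ(Kᵢ−1)) = 0.
Check two-phase: ΣzᵢKᵢ = 1.8175 > 1 and Σzᵢ/Kᵢ = 1.1124 > 1, so g(0) = 0.8175 > 0 and g(1) = -0.1124 < 0.
Iterate (Newton) starting at ψ = 0.44:
  ψ = 0.4400: g = 0.29626, g' = -0.7635 → ψ = 0.8280
  ψ = 0.8280: g = 0.02804, g' = -0.7146 → ψ = 0.8673
  ψ = 0.8673: g = -0.00061, g' = -0.7475 → ψ = 0.8665
Converged at ψ = 0.8665.
Compositions from xᵢ = zᵢ/(1+ψ(Kᵢ−1)), yᵢ = Kᵢxᵢ:
  isopentane: x = 0.0992, y = 0.3114
  diethyl ether: x = 0.1288, y = 0.3156
  ethyl acetate: x = 0.5598, y = 0.3135
  n-heptane: x = 0.2121, y = 0.0594

y_diethyl ether = 0.3156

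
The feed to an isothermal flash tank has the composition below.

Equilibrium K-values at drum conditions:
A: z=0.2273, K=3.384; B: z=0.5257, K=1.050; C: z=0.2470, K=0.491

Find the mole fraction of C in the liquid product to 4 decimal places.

x_C = 0.4162

Rachford–Rice: g(ψ) = Σ zᵢ(Kᵢ−1)/(1+ψ(Kᵢ−1)) = 0.
Feasibility: ΣzᵢKᵢ = 1.4424, Σzᵢ/Kᵢ = 1.0709 — both > 1, two phases present.
Iterate (Newton) starting at ψ = 0.5:
  ψ = 0.5000: g = 0.10421, g' = -0.3853 → ψ = 0.7705
  ψ = 0.7705: g = 0.00948, g' = -0.3350 → ψ = 0.7988
Converged at ψ = 0.7988.
Compositions from xᵢ = zᵢ/(1+ψ(Kᵢ−1)), yᵢ = Kᵢxᵢ:
  A: x = 0.0783, y = 0.2648
  B: x = 0.5055, y = 0.5308
  C: x = 0.4162, y = 0.2044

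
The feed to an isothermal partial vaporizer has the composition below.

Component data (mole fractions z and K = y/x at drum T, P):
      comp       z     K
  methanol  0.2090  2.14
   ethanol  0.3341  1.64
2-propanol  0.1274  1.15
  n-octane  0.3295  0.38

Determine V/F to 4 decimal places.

V/F = 0.5757

Newton–Raphson from V/F = 0.5:
  V/F = 0.5000: g = 0.03545, g' = -0.4572 → V/F = 0.5775
  V/F = 0.5775: g = -0.00087, g' = -0.4815 → V/F = 0.5757
Converged at V/F = 0.5757.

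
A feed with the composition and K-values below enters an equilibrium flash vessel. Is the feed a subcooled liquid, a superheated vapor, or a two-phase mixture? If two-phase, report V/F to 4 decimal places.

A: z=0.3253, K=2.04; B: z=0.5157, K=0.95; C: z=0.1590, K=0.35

two-phase, V/F = 0.6385

ΣzᵢKᵢ = 1.2092; Σzᵢ/Kᵢ = 1.1566.
Both exceed 1, so a two-phase solution exists.
Rachford–Rice: g(ψ) = Σ zᵢ(Kᵢ−1)/(1+ψ(Kᵢ−1)) = 0.
Newton–Raphson from ψ = 0.44:
  ψ = 0.4400: g = 0.06099, g' = -0.2987 → ψ = 0.6442
  ψ = 0.6442: g = -0.00185, g' = -0.3264 → ψ = 0.6385
Converged at ψ = 0.6385.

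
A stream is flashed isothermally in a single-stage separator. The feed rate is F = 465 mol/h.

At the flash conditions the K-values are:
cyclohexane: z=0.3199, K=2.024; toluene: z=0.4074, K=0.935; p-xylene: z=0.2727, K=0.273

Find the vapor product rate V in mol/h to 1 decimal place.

Iterate (Newton) starting at ψ = 0.5:
  ψ = 0.5000: g = -0.12219, g' = -0.5043 → ψ = 0.2577
  ψ = 0.2577: g = -0.01171, g' = -0.4300 → ψ = 0.2305
  ψ = 0.2305: g = -0.00001, g' = -0.4293 → ψ = 0.2304
Converged at ψ = 0.2304.
Then V = ψ·F = 0.2304·465 = 107.2 mol/h and L = F − V = 357.8 mol/h.

V = 107.2 mol/h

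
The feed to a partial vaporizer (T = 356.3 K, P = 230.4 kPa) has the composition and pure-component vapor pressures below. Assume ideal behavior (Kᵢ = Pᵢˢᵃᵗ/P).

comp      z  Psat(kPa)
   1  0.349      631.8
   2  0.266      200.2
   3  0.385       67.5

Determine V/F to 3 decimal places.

V/F = 0.323

Raoult's law: Kᵢ = Pᵢˢᵃᵗ/P = Pᵢˢᵃᵗ/230.4.
  K_1 = 631.8/230.4 = 2.74219, K_2 = 200.2/230.4 = 0.86892, K_3 = 67.5/230.4 = 0.29297
Iterate (Newton) starting at V/F = 0.5:
  V/F = 0.500: g = -0.1334, g' = -0.768 → V/F = 0.326
  V/F = 0.326: g = -0.0027, g' = -0.761 → V/F = 0.323
Converged at V/F = 0.323.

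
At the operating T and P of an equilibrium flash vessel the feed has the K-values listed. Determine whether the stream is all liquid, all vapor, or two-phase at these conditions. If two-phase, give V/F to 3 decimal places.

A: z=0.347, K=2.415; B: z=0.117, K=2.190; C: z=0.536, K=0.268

ΣzᵢKᵢ = 1.238; Σzᵢ/Kᵢ = 2.197.
Both exceed 1, so a two-phase solution exists.
Newton–Raphson from ψ = 0.5:
  ψ = 0.500: g = -0.2440, g' = -1.018 → ψ = 0.260
  ψ = 0.260: g = -0.0196, g' = -0.906 → ψ = 0.239
Converged at ψ = 0.239.

two-phase, V/F = 0.239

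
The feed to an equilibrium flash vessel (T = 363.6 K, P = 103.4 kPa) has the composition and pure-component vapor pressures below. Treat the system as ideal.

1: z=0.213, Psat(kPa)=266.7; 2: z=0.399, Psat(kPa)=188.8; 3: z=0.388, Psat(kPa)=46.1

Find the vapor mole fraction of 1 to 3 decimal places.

Raoult's law: Kᵢ = Pᵢˢᵃᵗ/P = Pᵢˢᵃᵗ/103.4.
  K_1 = 266.7/103.4 = 2.57930, K_2 = 188.8/103.4 = 1.82592, K_3 = 46.1/103.4 = 0.44584
Rachford–Rice: g(V/F) = Σ zᵢ(Kᵢ−1)/(1+V/F(Kᵢ−1)) = 0.
g(0) = ΣzᵢKᵢ − 1 = 0.451 and g(1) = 1 − Σzᵢ/Kᵢ = -0.171, so a root lies in (0, 1).
Newton iteration, V/F⁰ = 0.5:
  V/F = 0.500: g = 0.1238, g' = -0.530 → V/F = 0.733
  V/F = 0.733: g = -0.0012, g' = -0.558 → V/F = 0.731
Converged at V/F = 0.731.
Compositions from xᵢ = zᵢ/(1+V/F(Kᵢ−1)), yᵢ = Kᵢxᵢ:
  1: x = 0.099, y = 0.255
  2: x = 0.249, y = 0.454
  3: x = 0.652, y = 0.291

y_1 = 0.255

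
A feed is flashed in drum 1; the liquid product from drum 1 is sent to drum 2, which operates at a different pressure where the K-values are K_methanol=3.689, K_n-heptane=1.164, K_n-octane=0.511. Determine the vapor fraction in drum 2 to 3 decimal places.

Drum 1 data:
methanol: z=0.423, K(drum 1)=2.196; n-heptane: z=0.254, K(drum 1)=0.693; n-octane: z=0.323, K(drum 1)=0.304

V/F (drum 2) = 0.752

Drum 1:
Material balance + equilibrium reduce to Σ zᵢ(Kᵢ−1)/(1+ψ₁(Kᵢ−1)) = 0.
g(0) = ΣzᵢKᵢ − 1 = 0.203 and g(1) = 1 − Σzᵢ/Kᵢ = -0.622, so a root lies in (0, 1).
Newton iteration, ψ₁⁰ = 0.48:
  ψ₁ = 0.480: g = -0.1076, g' = -0.630 → ψ₁ = 0.309
  ψ₁ = 0.309: g = -0.0032, g' = -0.606 → ψ₁ = 0.304
Converged at ψ₁ = 0.304.
Drum-1 compositions:
  methanol: x = 0.310, y = 0.681
  n-heptane: x = 0.280, y = 0.194
  n-octane: x = 0.410, y = 0.125
Drum-2 feed = drum-1 liquid: z₂ = (0.3103, 0.2801, 0.4096).
Drum 2:
Rachford–Rice: g(ψ₂) = Σ zᵢ(Kᵢ−1)/(1+ψ₂(Kᵢ−1)) = 0.
Feasibility: ΣzᵢKᵢ = 1.680, Σzᵢ/Kᵢ = 1.126 — both > 1, two phases present.
Newton iteration, ψ₂⁰ = 0.69:
  ψ₂ = 0.690: g = 0.0312, g' = -0.504 → ψ₂ = 0.752
Converged at ψ₂ = 0.752.
  methanol: x = 0.103, y = 0.379
  n-heptane: x = 0.249, y = 0.290
  n-octane: x = 0.648, y = 0.331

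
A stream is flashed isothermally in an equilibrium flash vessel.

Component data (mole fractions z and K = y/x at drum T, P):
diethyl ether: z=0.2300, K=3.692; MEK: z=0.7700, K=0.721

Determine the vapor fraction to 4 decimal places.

Let ψ = V/F and solve Σ zᵢ(Kᵢ−1)/(1+ψ(Kᵢ−1)) = 0.
Check two-phase: ΣzᵢKᵢ = 1.4043 > 1 and Σzᵢ/Kᵢ = 1.1303 > 1, so g(0) = 0.4043 > 0 and g(1) = -0.1303 < 0.
Binary case is linear: z₁(K₁−1)(1+ψ(K₂−1)) + z₂(K₂−1)(1+ψ(K₁−1)) = 0
⇒ ψ = [z₁(K₁−1)+z₂(K₂−1)] / [−(K₁−1)(K₂−1)] = 0.40433/0.75107 = 0.5383

ψ = 0.5383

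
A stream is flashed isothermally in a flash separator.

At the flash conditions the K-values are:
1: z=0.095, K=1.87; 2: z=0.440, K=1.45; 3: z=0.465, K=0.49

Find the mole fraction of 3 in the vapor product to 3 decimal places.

Rachford–Rice: g(ψ) = Σ zᵢ(Kᵢ−1)/(1+ψ(Kᵢ−1)) = 0.
Check two-phase: ΣzᵢKᵢ = 1.044 > 1 and Σzᵢ/Kᵢ = 1.303 > 1, so g(0) = 0.043 > 0 and g(1) = -0.303 < 0.
Iterate (Newton) starting at ψ = 0.44:
  ψ = 0.440: g = -0.0807, g' = -0.301 → ψ = 0.172
  ψ = 0.172: g = -0.0042, g' = -0.276 → ψ = 0.157
Converged at ψ = 0.156.
Compositions from xᵢ = zᵢ/(1+ψ(Kᵢ−1)), yᵢ = Kᵢxᵢ:
  1: x = 0.084, y = 0.156
  2: x = 0.411, y = 0.596
  3: x = 0.505, y = 0.248

y_3 = 0.248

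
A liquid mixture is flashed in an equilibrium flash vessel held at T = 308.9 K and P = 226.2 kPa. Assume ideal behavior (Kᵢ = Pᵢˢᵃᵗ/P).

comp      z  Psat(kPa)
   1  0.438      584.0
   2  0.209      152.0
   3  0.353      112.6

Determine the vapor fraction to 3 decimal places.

ψ = 0.633

Raoult's law: Kᵢ = Pᵢˢᵃᵗ/P = Pᵢˢᵃᵗ/226.2.
  K_1 = 584.0/226.2 = 2.58179, K_2 = 152.0/226.2 = 0.67197, K_3 = 112.6/226.2 = 0.49779
Let ψ = V/F and solve Σ zᵢ(Kᵢ−1)/(1+ψ(Kᵢ−1)) = 0.
g(0) = ΣzᵢKᵢ − 1 = 0.447 and g(1) = 1 − Σzᵢ/Kᵢ = -0.190, so a root lies in (0, 1).
Newton–Raphson from ψ = 0.67:
  ψ = 0.670: g = -0.0187, g' = -0.497 → ψ = 0.632
  ψ = 0.632: g = 0.0001, g' = -0.501 → ψ = 0.633
Converged at ψ = 0.633.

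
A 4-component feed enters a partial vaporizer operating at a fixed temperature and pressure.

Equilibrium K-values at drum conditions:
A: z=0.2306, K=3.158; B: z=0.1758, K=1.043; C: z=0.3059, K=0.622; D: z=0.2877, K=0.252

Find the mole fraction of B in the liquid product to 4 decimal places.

x_B = 0.1745

Rachford–Rice: g(V/F) = Σ zᵢ(Kᵢ−1)/(1+V/F(Kᵢ−1)) = 0.
Check two-phase: ΣzᵢKᵢ = 1.1744 > 1 and Σzᵢ/Kᵢ = 1.8750 > 1, so g(0) = 0.1744 > 0 and g(1) = -0.8750 < 0.
Iterate (Newton) starting at V/F = 0.5:
  V/F = 0.5000: g = -0.23958, g' = -0.7260 → V/F = 0.1700
  V/F = 0.1700: g = 0.00146, g' = -0.8363 → V/F = 0.1717
Converged at V/F = 0.1717.
Compositions from xᵢ = zᵢ/(1+V/F(Kᵢ−1)), yᵢ = Kᵢxᵢ:
  A: x = 0.1682, y = 0.5313
  B: x = 0.1745, y = 0.1820
  C: x = 0.3271, y = 0.2035
  D: x = 0.3301, y = 0.0832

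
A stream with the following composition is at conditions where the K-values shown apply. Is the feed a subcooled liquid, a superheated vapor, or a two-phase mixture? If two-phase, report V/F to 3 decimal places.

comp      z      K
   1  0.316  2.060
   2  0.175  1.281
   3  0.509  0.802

superheated vapor

ΣzᵢKᵢ = 1.283; Σzᵢ/Kᵢ = 0.925.
Since Σzᵢ/Kᵢ < 1 the mixture is above its dew point — single vapor phase.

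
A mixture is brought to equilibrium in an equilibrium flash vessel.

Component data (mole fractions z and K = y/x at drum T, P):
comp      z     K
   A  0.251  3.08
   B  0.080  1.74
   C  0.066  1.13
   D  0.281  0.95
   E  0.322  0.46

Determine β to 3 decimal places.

Newton–Raphson from β = 0.5:
  β = 0.500: g = 0.0546, g' = -0.462 → β = 0.618
  β = 0.618: g = 0.0015, g' = -0.442 → β = 0.621
Converged at β = 0.621.

β = 0.621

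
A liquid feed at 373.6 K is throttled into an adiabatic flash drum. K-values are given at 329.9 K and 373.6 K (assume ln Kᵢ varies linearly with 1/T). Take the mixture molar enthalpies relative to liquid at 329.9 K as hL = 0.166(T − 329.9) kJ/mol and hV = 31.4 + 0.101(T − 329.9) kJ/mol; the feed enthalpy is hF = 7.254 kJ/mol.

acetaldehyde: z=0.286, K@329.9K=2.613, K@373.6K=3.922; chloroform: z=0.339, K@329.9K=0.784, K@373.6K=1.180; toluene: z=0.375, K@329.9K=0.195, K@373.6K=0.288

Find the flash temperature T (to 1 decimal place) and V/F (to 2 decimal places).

Adiabatic flash: solve Rachford–Rice at each trial T, then check hF = ψ·hV(T) + (1−ψ)·hL(T).
  T = 329.9 K: K = (2.613, 0.784, 0.195), RR gives ψ = 0.093, H_out = 2.924 kJ/mol
  T = 373.6 K: K = (3.922, 1.180, 0.288), RR gives ψ = 0.478, H_out = 20.909 kJ/mol
  T = 351.8 K: K = (3.243, 0.975, 0.240), RR gives ψ = 0.306, H_out = 12.821 kJ/mol
  T = 340.9 K: K = (2.923, 0.878, 0.217), RR gives ψ = 0.208, H_out = 8.193 kJ/mol
  T = 335.4 K: K = (2.766, 0.830, 0.206), RR gives ψ = 0.153, H_out = 5.649 kJ/mol
  T = 338.1 K: K = (2.843, 0.853, 0.211), RR gives ψ = 0.180, H_out = 6.918 kJ/mol
  T = 339.5 K: K = (2.883, 0.865, 0.214), RR gives ψ = 0.194, H_out = 7.561 kJ/mol
Linear interpolation between T = 338.1 (H_out = 6.918) and T = 339.5 (H_out = 7.561) on hF = 7.254 gives T ≈ 338.8 K, at which ψ = 0.19.

T = 338.8 K, V/F = 0.19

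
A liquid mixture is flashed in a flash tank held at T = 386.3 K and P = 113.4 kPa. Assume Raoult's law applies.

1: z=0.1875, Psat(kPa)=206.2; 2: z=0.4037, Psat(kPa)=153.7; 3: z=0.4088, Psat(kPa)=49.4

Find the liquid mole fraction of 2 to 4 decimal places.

Raoult's law: Kᵢ = Pᵢˢᵃᵗ/P = Pᵢˢᵃᵗ/113.4.
  K_1 = 206.2/113.4 = 1.818342, K_2 = 153.7/113.4 = 1.355379, K_3 = 49.4/113.4 = 0.435626
Let β = V/F and solve Σ zᵢ(Kᵢ−1)/(1+β(Kᵢ−1)) = 0.
Check two-phase: ΣzᵢKᵢ = 1.0662 > 1 and Σzᵢ/Kᵢ = 1.3394 > 1, so g(0) = 0.0662 > 0 and g(1) = -0.3394 < 0.
Newton iteration, β⁰ = 0.33:
  β = 0.3300: g = -0.03430, g' = -0.3153 → β = 0.2212
  β = 0.2212: g = -0.00070, g' = -0.3039 → β = 0.2189
Converged at β = 0.2189.
Compositions from xᵢ = zᵢ/(1+β(Kᵢ−1)), yᵢ = Kᵢxᵢ:
  1: x = 0.1590, y = 0.2891
  2: x = 0.3746, y = 0.5077
  3: x = 0.4664, y = 0.2032

x_2 = 0.3746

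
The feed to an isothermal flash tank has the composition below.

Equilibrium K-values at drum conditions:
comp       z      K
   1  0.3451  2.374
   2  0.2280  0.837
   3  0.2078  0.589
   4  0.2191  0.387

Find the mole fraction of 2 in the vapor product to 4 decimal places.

Newton iteration, ψ⁰ = 0.56:
  ψ = 0.5600: g = -0.08837, g' = -0.4656 → ψ = 0.3702
  ψ = 0.3702: g = 0.00029, g' = -0.4797 → ψ = 0.3708
Converged at ψ = 0.3708.
Compositions from xᵢ = zᵢ/(1+ψ(Kᵢ−1)), yᵢ = Kᵢxᵢ:
  1: x = 0.2286, y = 0.5428
  2: x = 0.2427, y = 0.2031
  3: x = 0.2452, y = 0.1444
  4: x = 0.2835, y = 0.1097

y_2 = 0.2031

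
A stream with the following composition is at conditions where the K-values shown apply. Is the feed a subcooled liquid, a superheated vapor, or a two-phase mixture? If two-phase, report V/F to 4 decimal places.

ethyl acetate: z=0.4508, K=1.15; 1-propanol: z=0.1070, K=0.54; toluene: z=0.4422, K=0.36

subcooled liquid

ΣzᵢKᵢ = 0.7354; Σzᵢ/Kᵢ = 1.8185.
Since ΣzᵢKᵢ < 1 the mixture is below its bubble point — single liquid phase.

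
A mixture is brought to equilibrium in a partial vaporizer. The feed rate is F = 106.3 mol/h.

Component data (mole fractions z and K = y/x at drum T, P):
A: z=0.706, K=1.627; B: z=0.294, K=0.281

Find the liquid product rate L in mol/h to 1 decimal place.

Binary case is linear: z₁(K₁−1)(1+β(K₂−1)) + z₂(K₂−1)(1+β(K₁−1)) = 0
⇒ β = [z₁(K₁−1)+z₂(K₂−1)] / [−(K₁−1)(K₂−1)] = 0.2313/0.4508 = 0.513
Then V = β·F = 0.5130·106.3 = 54.5 mol/h and L = F − V = 51.8 mol/h.

L = 51.8 mol/h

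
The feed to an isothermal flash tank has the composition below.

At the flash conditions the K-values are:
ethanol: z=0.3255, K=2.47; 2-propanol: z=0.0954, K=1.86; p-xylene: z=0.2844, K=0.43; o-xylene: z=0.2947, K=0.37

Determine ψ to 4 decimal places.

ψ = 0.2612

Material balance + equilibrium reduce to Σ zᵢ(Kᵢ−1)/(1+ψ(Kᵢ−1)) = 0.
Feasibility: ΣzᵢKᵢ = 1.2128, Σzᵢ/Kᵢ = 1.6410 — both > 1, two phases present.
Newton iteration, ψ⁰ = 0.32:
  ψ = 0.3200: g = -0.04106, g' = -0.6904 → ψ = 0.2605
  ψ = 0.2605: g = 0.00051, g' = -0.7097 → ψ = 0.2612
Converged at ψ = 0.2612.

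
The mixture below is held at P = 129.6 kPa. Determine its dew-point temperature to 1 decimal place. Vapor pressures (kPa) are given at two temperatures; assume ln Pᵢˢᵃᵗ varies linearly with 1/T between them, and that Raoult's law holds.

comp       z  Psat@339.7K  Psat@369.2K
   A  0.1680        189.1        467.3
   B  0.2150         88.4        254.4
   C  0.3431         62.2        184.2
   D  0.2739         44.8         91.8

T = 360.7 K

Dew-point temperature: Σzᵢ·P/Pᵢˢᵃᵗ(T) = 1. Interpolate ln Pᵢˢᵃᵗ = aᵢ + bᵢ/T.
  T = 339.7 K: ΣzᵢP/Pᵢˢᵃᵗ = 1.9376
  T = 369.2 K: ΣzᵢP/Pᵢˢᵃᵗ = 0.7842
  T = 354.4 K: ΣzᵢP/Pᵢˢᵃᵗ = 1.2069
  T = 361.8 K: ΣzᵢP/Pᵢˢᵃᵗ = 0.9677
  T = 358.1 K: ΣzᵢP/Pᵢˢᵃᵗ = 1.0793
  T = 360.0 K: ΣzᵢP/Pᵢˢᵃᵗ = 1.0201
Interpolating between 360.0 K and 361.8 K gives T ≈ 360.7 K.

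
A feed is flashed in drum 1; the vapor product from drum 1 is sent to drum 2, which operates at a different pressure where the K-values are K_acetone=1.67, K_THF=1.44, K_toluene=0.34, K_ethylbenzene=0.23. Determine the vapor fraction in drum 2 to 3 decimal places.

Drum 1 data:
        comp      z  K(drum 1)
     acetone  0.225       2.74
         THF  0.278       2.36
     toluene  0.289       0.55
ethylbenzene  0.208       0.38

Drum 1:
Rachford–Rice: g(ψ₁) = Σ zᵢ(Kᵢ−1)/(1+ψ₁(Kᵢ−1)) = 0.
Feasibility: ΣzᵢKᵢ = 1.511, Σzᵢ/Kᵢ = 1.273 — both > 1, two phases present.
Newton iteration, ψ₁⁰ = 0.5:
  ψ₁ = 0.500: g = 0.0797, g' = -0.642 → ψ₁ = 0.624
  ψ₁ = 0.624: g = 0.0010, g' = -0.633 → ψ₁ = 0.626
Converged at ψ₁ = 0.626.
Drum-1 compositions:
  acetone: x = 0.108, y = 0.295
  THF: x = 0.150, y = 0.354
  toluene: x = 0.402, y = 0.221
  ethylbenzene: x = 0.340, y = 0.129
Drum-2 feed = drum-1 vapor: z₂ = (0.2952, 0.3545, 0.2212, 0.1291).
Drum 2:
Material balance + equilibrium reduce to Σ zᵢ(Kᵢ−1)/(1+ψ₂(Kᵢ−1)) = 0.
Feasibility: ΣzᵢKᵢ = 1.108, Σzᵢ/Kᵢ = 1.635 — both > 1, two phases present.
Newton–Raphson from ψ₂ = 0.5:
  ψ₂ = 0.500: g = -0.1036, g' = -0.538 → ψ₂ = 0.307
  ψ₂ = 0.307: g = -0.0120, g' = -0.427 → ψ₂ = 0.279
Converged at ψ₂ = 0.279.
  acetone: x = 0.249, y = 0.415
  THF: x = 0.316, y = 0.455
  toluene: x = 0.271, y = 0.092
  ethylbenzene: x = 0.164, y = 0.038

V/F (drum 2) = 0.279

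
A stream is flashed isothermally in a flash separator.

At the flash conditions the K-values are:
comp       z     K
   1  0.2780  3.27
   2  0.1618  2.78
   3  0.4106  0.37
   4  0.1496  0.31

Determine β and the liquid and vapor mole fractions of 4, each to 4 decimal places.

Let β = V/F and solve Σ zᵢ(Kᵢ−1)/(1+β(Kᵢ−1)) = 0.
g(0) = ΣzᵢKᵢ − 1 = 0.5572 and g(1) = 1 − Σzᵢ/Kᵢ = -0.7355, so a root lies in (0, 1).
Newton iteration, β⁰ = 0.38:
  β = 0.3800: g = 0.03060, g' = -1.0079 → β = 0.4104
  β = 0.4104: g = 0.00028, g' = -0.9902 → β = 0.4106
Converged at β = 0.4106.
Compositions from xᵢ = zᵢ/(1+β(Kᵢ−1)), yᵢ = Kᵢxᵢ:
  1: x = 0.1439, y = 0.4705
  2: x = 0.0935, y = 0.2599
  3: x = 0.5539, y = 0.2049
  4: x = 0.2087, y = 0.0647

β = 0.4106, x_4 = 0.2087, y_4 = 0.0647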